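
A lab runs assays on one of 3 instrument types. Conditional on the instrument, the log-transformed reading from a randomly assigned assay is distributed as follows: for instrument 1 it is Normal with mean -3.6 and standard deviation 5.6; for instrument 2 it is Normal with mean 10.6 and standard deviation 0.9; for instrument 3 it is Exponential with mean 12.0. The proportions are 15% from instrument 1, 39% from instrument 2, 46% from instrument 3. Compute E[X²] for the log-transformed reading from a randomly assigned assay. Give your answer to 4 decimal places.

183.2643

For each component E[X²] = Var + (mean)², giving 1: 44.32; 2: 113.17; 3: 288.
Overall E[X²] = 0.15·44.32 + 0.39·113.17 + 0.46·288 = 183.264.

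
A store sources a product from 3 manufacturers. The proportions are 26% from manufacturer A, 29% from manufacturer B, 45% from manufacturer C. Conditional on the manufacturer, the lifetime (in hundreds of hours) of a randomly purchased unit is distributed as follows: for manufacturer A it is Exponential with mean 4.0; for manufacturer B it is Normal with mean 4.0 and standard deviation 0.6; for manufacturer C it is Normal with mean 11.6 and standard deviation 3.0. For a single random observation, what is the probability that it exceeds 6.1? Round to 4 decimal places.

Conditional on each manufacturer, P(X > 6.1): A: 0.217621; B: 0.000232629; C: 0.966623.
By total probability, P(X > 6.1) = 0.26·0.217621 + 0.29·0.000232629 + 0.45·0.966623 = 0.49163.

0.4916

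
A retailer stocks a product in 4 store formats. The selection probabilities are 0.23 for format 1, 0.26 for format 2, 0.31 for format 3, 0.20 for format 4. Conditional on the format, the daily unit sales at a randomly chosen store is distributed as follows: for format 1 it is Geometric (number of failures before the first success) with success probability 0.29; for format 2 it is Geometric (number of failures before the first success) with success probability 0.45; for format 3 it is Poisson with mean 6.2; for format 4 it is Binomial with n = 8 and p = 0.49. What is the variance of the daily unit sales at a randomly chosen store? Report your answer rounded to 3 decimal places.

Per component, 1: μ=2.44828, E[X²]=14.4364; 2: μ=1.22222, E[X²]=4.20988; 3: μ=6.2, E[X²]=44.64; 4: μ=3.92, E[X²]=17.3656.
E[X] = 0.23·2.44828 + 0.26·1.22222 + 0.31·6.2 + 0.2·3.92 = 3.58688.
E[X²] = 0.23·14.4364 + 0.26·4.20988 + 0.31·44.64 + 0.2·17.3656 = 21.7265.
Var(X) = E[X²] − (E[X])² = 21.7265 − 12.8657 = 8.86074.

8.861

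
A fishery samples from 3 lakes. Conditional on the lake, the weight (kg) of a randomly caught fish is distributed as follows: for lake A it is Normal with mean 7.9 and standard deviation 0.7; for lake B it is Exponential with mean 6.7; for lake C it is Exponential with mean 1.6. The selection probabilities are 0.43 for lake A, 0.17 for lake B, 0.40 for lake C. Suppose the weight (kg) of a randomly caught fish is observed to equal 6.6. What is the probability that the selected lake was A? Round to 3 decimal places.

0.764

Likelihoods f(6.6 | ·): A: 0.101596; B: 0.055733; C: 0.0101022.
Posterior ∝ prior × likelihood. Numerator for A: 0.43·0.101596 = 0.0436862.
Normalizing constant: 0.43·0.101596 + 0.17·0.055733 + 0.4·0.0101022 = 0.0572017.
P(A | observation) = 0.0436862 / 0.0572017 = 0.763722.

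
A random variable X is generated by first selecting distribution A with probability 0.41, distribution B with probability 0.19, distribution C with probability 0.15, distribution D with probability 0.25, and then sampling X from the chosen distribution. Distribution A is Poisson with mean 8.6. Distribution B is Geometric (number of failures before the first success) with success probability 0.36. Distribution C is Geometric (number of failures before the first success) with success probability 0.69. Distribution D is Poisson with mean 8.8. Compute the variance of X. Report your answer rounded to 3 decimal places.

Per component, A: μ=8.6, E[X²]=82.56; B: μ=1.77778, E[X²]=8.09877; C: μ=0.449275, E[X²]=0.852972; D: μ=8.8, E[X²]=86.24.
E[X] = 0.41·8.6 + 0.19·1.77778 + 0.15·0.449275 + 0.25·8.8 = 6.13117.
E[X²] = 0.41·82.56 + 0.19·8.09877 + 0.15·0.852972 + 0.25·86.24 = 57.0763.
Var(X) = E[X²] − (E[X])² = 57.0763 − 37.5912 = 19.4851.

19.485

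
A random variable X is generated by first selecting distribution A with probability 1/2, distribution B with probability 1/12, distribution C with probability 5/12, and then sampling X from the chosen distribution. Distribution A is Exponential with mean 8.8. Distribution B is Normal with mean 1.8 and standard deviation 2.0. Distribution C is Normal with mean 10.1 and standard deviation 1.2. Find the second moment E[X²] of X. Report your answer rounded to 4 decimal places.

For each component E[X²] = Var + (mean)², giving A: 154.88; B: 7.24; C: 103.45.
Overall E[X²] = 0.5·154.88 + 0.0833333·7.24 + 0.416667·103.45 = 121.148.

121.1475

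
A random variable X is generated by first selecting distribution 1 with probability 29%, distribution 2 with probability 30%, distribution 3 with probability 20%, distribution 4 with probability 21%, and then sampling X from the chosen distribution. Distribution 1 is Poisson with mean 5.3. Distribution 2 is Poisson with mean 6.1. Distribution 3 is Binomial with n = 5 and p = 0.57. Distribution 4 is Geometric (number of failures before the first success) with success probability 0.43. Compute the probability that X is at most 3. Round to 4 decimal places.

0.4385

Conditional on each component, P(X ≤ 3): 1: 0.22541; 2: 0.142501; 3: 0.712877; 4: 0.89444.
By total probability, P(X ≤ 3) = 0.29·0.22541 + 0.3·0.142501 + 0.2·0.712877 + 0.21·0.89444 = 0.438527.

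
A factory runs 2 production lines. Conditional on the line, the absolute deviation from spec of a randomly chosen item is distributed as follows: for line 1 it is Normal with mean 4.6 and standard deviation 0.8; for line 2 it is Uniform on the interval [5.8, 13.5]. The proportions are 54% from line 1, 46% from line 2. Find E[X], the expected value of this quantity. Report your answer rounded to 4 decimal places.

Component means — 1: 4.6; 2: 9.65.
E[X] = 0.54·4.6 + 0.46·9.65 = 6.923.

6.9230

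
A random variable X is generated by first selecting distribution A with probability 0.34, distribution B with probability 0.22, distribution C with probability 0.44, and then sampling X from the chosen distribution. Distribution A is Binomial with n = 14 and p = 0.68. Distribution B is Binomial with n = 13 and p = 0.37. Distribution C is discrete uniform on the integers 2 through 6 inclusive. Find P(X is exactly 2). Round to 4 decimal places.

Conditional on each component, P(X = 2): A: 4.85131e-05; B: 0.0662589; C: 0.2.
By total probability, P(X = 2) = 0.34·4.85131e-05 + 0.22·0.0662589 + 0.44·0.2 = 0.102593.

0.1026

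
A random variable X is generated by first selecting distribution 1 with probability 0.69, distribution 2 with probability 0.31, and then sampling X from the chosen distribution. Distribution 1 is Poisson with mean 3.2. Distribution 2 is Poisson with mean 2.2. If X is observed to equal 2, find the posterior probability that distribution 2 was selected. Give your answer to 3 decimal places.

Likelihoods P(X=2 | ·): 1: 0.208702; 2: 0.268144.
Posterior ∝ prior × likelihood. Numerator for 2: 0.31·0.268144 = 0.0831245.
Normalizing constant: 0.69·0.208702 + 0.31·0.268144 = 0.227129.
P(2 | observation) = 0.0831245 / 0.227129 = 0.365979.

0.366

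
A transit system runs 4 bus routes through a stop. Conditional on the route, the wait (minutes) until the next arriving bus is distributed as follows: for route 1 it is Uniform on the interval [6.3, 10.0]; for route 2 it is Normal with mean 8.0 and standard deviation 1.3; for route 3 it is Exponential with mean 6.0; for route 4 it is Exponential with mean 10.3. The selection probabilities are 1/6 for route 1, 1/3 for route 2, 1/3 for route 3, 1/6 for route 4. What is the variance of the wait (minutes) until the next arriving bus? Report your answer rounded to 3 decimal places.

32.587

Per component, 1: μ=8.15, E[X²]=67.5633; 2: μ=8, E[X²]=65.69; 3: μ=6, E[X²]=72; 4: μ=10.3, E[X²]=212.18.
E[X] = 0.166667·8.15 + 0.333333·8 + 0.333333·6 + 0.166667·10.3 = 7.74167.
E[X²] = 0.166667·67.5633 + 0.333333·65.69 + 0.333333·72 + 0.166667·212.18 = 92.5206.
Var(X) = E[X²] − (E[X])² = 92.5206 − 59.9334 = 32.5872.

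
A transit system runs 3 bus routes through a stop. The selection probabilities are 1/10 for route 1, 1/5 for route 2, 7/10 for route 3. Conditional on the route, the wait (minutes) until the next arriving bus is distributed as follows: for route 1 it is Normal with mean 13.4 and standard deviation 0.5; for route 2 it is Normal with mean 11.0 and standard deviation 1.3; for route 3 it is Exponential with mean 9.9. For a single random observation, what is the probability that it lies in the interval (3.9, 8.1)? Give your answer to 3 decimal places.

Conditional on each route, P(3.9 < X < 8.1): 1: 0; 2: 0.0128482; 3: 0.233162.
By total probability, P(3.9 < X < 8.1) = 0.1·0 + 0.2·0.0128482 + 0.7·0.233162 = 0.165783.

0.166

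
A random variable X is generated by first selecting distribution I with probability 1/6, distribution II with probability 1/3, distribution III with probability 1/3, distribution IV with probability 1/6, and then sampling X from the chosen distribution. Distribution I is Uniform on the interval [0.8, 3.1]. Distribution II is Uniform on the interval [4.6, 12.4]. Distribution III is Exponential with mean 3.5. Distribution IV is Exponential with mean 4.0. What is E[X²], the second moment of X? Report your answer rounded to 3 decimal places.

For each component E[X²] = Var + (mean)², giving I: 4.24333; II: 77.32; III: 24.5; IV: 32.
Overall E[X²] = 0.166667·4.24333 + 0.333333·77.32 + 0.333333·24.5 + 0.166667·32 = 39.9806.

39.981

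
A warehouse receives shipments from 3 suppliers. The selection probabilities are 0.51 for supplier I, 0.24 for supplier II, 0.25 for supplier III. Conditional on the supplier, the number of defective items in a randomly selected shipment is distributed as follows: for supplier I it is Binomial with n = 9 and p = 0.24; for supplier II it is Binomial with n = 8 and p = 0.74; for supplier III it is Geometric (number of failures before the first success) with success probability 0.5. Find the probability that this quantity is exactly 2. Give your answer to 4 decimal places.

0.1873

Conditional on each supplier, P(X = 2): I: 0.303683; II: 0.00473654; III: 0.125.
By total probability, P(X = 2) = 0.51·0.303683 + 0.24·0.00473654 + 0.25·0.125 = 0.187265.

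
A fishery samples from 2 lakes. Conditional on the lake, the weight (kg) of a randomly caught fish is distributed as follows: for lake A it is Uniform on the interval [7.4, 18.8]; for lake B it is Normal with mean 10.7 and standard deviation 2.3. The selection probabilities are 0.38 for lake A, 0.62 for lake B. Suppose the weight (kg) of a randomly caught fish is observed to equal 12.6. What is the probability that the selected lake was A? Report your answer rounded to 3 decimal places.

0.304

Likelihoods f(12.6 | ·): A: 0.0877193; B: 0.12331.
Posterior ∝ prior × likelihood. Numerator for A: 0.38·0.0877193 = 0.0333333.
Normalizing constant: 0.38·0.0877193 + 0.62·0.12331 = 0.109785.
P(A | observation) = 0.0333333 / 0.109785 = 0.303623.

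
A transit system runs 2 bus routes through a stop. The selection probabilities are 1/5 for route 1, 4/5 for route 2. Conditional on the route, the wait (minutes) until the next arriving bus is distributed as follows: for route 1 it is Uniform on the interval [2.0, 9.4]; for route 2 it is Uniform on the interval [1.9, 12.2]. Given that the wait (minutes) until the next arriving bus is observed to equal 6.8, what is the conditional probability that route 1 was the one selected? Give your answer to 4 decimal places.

Likelihoods f(6.8 | ·): 1: 0.135135; 2: 0.0970874.
Posterior ∝ prior × likelihood. Numerator for 1: 0.2·0.135135 = 0.027027.
Normalizing constant: 0.2·0.135135 + 0.8·0.0970874 = 0.104697.
P(1 | observation) = 0.027027 / 0.104697 = 0.258145.

0.2581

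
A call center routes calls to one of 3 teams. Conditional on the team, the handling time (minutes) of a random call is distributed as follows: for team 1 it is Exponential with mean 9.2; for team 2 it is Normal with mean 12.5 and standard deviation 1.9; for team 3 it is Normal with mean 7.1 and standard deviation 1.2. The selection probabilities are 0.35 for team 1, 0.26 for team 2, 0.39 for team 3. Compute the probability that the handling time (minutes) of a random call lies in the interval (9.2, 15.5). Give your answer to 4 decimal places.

0.3139

Conditional on each team, P(9.2 < X < 15.5): 1: 0.182395; 2: 0.901618; 3: 0.0400592.
By total probability, P(9.2 < X < 15.5) = 0.35·0.182395 + 0.26·0.901618 + 0.39·0.0400592 = 0.313882.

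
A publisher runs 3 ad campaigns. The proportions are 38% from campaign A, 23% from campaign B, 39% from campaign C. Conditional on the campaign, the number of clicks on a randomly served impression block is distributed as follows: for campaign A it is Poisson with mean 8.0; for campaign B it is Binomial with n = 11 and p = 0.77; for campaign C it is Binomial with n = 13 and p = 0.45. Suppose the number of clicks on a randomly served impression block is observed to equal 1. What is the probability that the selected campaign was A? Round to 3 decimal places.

Likelihoods P(X=1 | ·): A: 0.0026837; B: 3.50883e-06; C: 0.00448237.
Posterior ∝ prior × likelihood. Numerator for A: 0.38·0.0026837 = 0.00101981.
Normalizing constant: 0.38·0.0026837 + 0.23·3.50883e-06 + 0.39·0.00448237 = 0.00276874.
P(A | observation) = 0.00101981 / 0.00276874 = 0.368329.

0.368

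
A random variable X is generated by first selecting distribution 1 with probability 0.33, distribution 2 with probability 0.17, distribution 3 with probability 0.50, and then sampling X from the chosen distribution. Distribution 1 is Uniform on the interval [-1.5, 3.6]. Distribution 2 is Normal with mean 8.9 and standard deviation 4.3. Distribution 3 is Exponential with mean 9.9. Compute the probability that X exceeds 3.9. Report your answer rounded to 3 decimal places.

0.486

Conditional on each component, P(X > 3.9): 1: 0; 2: 0.877543; 3: 0.674395.
By total probability, P(X > 3.9) = 0.33·0 + 0.17·0.877543 + 0.5·0.674395 = 0.48638.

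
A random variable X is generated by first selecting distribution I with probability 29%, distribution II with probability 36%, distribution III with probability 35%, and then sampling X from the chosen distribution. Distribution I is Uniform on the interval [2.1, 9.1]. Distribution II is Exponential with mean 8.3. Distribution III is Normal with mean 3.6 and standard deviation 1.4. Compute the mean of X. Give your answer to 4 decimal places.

Component means — I: 5.6; II: 8.3; III: 3.6.
E[X] = 0.29·5.6 + 0.36·8.3 + 0.35·3.6 = 5.872.

5.8720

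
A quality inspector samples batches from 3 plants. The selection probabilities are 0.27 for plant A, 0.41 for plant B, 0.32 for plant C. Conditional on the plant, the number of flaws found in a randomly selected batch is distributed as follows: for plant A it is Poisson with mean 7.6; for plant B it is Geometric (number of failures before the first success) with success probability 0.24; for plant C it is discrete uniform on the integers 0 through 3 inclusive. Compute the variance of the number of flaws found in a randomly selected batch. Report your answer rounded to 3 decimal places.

13.617

Per component, A: μ=7.6, E[X²]=65.36; B: μ=3.16667, E[X²]=23.2222; C: μ=1.5, E[X²]=3.5.
E[X] = 0.27·7.6 + 0.41·3.16667 + 0.32·1.5 = 3.83033.
E[X²] = 0.27·65.36 + 0.41·23.2222 + 0.32·3.5 = 28.2883.
Var(X) = E[X²] − (E[X])² = 28.2883 − 14.6715 = 13.6169.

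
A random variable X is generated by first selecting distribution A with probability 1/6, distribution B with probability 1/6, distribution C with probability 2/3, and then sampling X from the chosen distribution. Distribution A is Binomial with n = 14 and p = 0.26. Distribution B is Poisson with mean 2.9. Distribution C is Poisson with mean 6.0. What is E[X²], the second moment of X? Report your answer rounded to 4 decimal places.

For each component E[X²] = Var + (mean)², giving A: 15.9432; B: 11.31; C: 42.
Overall E[X²] = 0.166667·15.9432 + 0.166667·11.31 + 0.666667·42 = 32.5422.

32.5422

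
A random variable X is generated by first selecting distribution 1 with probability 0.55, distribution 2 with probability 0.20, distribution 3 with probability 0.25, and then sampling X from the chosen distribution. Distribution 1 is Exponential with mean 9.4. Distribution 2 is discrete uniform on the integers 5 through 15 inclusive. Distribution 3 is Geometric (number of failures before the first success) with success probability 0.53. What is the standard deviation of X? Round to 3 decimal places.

8.073

Per component, 1: μ=9.4, E[X²]=176.72; 2: μ=10, E[X²]=110; 3: μ=0.886792, E[X²]=2.45959.
E[X] = 0.55·9.4 + 0.2·10 + 0.25·0.886792 = 7.3917.
E[X²] = 0.55·176.72 + 0.2·110 + 0.25·2.45959 = 119.811.
Var(X) = E[X²] − (E[X])² = 119.811 − 54.6372 = 65.1737.
SD(X) = √65.1737 = 8.07302.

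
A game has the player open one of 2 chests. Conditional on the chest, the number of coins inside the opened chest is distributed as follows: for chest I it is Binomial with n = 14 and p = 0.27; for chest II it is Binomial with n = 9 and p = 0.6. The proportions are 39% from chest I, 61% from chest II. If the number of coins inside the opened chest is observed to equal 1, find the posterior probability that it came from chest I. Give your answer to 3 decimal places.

Likelihoods P(X=1 | ·): I: 0.0631959; II: 0.00353894.
Posterior ∝ prior × likelihood. Numerator for I: 0.39·0.0631959 = 0.0246464.
Normalizing constant: 0.39·0.0631959 + 0.61·0.00353894 = 0.0268052.
P(I | observation) = 0.0246464 / 0.0268052 = 0.919465.

0.919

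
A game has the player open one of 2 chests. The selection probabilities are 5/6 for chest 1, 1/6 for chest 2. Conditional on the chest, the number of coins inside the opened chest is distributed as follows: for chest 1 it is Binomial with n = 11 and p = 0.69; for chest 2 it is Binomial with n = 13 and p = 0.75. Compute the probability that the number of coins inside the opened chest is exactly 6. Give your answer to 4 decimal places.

0.1221

Conditional on each chest, P(X = 6): 1: 0.14274; 2: 0.0186408.
By total probability, P(X = 6) = 0.833333·0.14274 + 0.166667·0.0186408 = 0.122057.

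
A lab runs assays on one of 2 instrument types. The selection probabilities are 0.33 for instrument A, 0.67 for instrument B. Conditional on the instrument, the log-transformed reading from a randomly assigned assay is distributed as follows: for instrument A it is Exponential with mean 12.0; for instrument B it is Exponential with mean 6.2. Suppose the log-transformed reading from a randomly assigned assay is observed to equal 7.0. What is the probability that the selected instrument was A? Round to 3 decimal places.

0.305

Likelihoods f(7.0 | ·): A: 0.0465029; B: 0.0521526.
Posterior ∝ prior × likelihood. Numerator for A: 0.33·0.0465029 = 0.015346.
Normalizing constant: 0.33·0.0465029 + 0.67·0.0521526 = 0.0502882.
P(A | observation) = 0.015346 / 0.0502882 = 0.30516.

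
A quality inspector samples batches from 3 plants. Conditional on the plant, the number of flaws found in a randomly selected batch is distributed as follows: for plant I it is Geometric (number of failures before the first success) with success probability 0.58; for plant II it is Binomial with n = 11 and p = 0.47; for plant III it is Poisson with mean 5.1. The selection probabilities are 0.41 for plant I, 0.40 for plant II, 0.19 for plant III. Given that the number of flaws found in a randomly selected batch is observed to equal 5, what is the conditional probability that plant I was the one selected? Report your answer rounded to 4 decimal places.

0.0238

Likelihoods P(X=5 | ·): I: 0.00758009; II: 0.234848; III: 0.175294.
Posterior ∝ prior × likelihood. Numerator for I: 0.41·0.00758009 = 0.00310784.
Normalizing constant: 0.41·0.00758009 + 0.4·0.234848 + 0.19·0.175294 = 0.130353.
P(I | observation) = 0.00310784 / 0.130353 = 0.0238417.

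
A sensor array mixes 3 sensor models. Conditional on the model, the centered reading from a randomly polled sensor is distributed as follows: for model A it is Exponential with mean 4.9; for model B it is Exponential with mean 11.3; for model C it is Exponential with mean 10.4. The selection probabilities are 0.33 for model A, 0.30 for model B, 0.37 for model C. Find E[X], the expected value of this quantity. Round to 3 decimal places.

Component means — A: 4.9; B: 11.3; C: 10.4.
E[X] = 0.33·4.9 + 0.3·11.3 + 0.37·10.4 = 8.855.

8.855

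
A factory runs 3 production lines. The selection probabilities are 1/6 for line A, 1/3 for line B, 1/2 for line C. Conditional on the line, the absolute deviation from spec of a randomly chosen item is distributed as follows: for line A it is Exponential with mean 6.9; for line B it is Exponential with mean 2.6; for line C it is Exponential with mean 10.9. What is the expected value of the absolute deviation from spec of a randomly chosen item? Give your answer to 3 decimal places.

Component means — A: 6.9; B: 2.6; C: 10.9.
E[X] = 0.166667·6.9 + 0.333333·2.6 + 0.5·10.9 = 7.46667.

7.467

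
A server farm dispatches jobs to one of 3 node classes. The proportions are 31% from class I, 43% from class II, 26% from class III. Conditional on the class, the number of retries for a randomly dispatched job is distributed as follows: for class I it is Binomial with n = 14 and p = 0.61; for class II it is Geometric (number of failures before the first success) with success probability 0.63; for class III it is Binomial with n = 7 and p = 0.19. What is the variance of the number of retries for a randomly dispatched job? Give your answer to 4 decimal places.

Per component, I: μ=8.54, E[X²]=76.2622; II: μ=0.587302, E[X²]=1.27715; III: μ=1.33, E[X²]=2.8462.
E[X] = 0.31·8.54 + 0.43·0.587302 + 0.26·1.33 = 3.24574.
E[X²] = 0.31·76.2622 + 0.43·1.27715 + 0.26·2.8462 = 24.9305.
Var(X) = E[X²] − (E[X])² = 24.9305 − 10.5348 = 14.3956.

14.3956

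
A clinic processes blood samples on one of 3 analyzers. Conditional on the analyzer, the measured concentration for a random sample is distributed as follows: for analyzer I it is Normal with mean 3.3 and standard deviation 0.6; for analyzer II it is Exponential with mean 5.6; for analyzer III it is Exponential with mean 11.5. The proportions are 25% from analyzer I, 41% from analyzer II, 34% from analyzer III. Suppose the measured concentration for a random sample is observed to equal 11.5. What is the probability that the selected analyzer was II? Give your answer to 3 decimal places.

Likelihoods f(11.5 | ·): I: 1.83857e-41; II: 0.0229064; III: 0.0319895.
Posterior ∝ prior × likelihood. Numerator for II: 0.41·0.0229064 = 0.00939163.
Normalizing constant: 0.25·1.83857e-41 + 0.41·0.0229064 + 0.34·0.0319895 = 0.0202681.
P(II | observation) = 0.00939163 / 0.0202681 = 0.463371.

0.463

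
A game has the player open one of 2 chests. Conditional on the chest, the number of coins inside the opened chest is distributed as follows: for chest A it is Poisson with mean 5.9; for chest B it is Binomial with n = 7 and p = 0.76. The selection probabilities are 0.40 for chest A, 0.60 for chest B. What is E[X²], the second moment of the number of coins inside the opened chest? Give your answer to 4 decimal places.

For each component E[X²] = Var + (mean)², giving A: 40.71; B: 29.5792.
Overall E[X²] = 0.4·40.71 + 0.6·29.5792 = 34.0315.

34.0315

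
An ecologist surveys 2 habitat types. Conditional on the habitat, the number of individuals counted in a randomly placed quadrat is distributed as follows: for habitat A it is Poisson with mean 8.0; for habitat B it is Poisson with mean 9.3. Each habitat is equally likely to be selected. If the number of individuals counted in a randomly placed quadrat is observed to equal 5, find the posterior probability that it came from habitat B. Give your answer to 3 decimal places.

0.367

Likelihoods P(X=5 | ·): A: 0.0916037; B: 0.0530023.
Posterior ∝ prior × likelihood. Numerator for B: 0.5·0.0530023 = 0.0265012.
Normalizing constant: 0.5·0.0916037 + 0.5·0.0530023 = 0.072303.
P(B | observation) = 0.0265012 / 0.072303 = 0.366529.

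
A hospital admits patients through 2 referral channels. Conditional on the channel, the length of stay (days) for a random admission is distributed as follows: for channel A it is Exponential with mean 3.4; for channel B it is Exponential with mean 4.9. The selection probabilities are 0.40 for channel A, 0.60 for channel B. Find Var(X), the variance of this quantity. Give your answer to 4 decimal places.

Per component, A: μ=3.4, E[X²]=23.12; B: μ=4.9, E[X²]=48.02.
E[X] = 0.4·3.4 + 0.6·4.9 = 4.3.
E[X²] = 0.4·23.12 + 0.6·48.02 = 38.06.
Var(X) = E[X²] − (E[X])² = 38.06 − 18.49 = 19.57.

19.5700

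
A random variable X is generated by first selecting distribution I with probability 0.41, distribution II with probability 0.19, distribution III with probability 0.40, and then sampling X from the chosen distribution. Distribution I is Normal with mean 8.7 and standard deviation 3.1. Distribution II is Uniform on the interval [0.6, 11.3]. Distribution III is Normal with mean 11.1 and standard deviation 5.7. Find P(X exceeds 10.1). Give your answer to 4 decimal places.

Conditional on each component, P(X > 10.1): I: 0.325774; II: 0.11215; III: 0.569632.
By total probability, P(X > 10.1) = 0.41·0.325774 + 0.19·0.11215 + 0.4·0.569632 = 0.382729.

0.3827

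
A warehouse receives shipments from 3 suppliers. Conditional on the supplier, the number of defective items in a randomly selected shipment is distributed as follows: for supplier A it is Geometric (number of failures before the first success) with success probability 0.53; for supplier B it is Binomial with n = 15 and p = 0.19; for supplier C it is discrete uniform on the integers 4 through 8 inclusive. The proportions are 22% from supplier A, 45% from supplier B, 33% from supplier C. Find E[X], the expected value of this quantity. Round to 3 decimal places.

Component means — A: 0.886792; B: 2.85; C: 6.
E[X] = 0.22·0.886792 + 0.45·2.85 + 0.33·6 = 3.45759.

3.458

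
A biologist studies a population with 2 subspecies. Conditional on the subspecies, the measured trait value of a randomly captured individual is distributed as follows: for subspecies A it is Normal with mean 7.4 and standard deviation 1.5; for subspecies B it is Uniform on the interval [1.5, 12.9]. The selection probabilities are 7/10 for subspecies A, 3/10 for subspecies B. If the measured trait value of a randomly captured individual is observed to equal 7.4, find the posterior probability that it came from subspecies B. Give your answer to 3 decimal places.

Likelihoods f(7.4 | ·): A: 0.265962; B: 0.0877193.
Posterior ∝ prior × likelihood. Numerator for B: 0.3·0.0877193 = 0.0263158.
Normalizing constant: 0.7·0.265962 + 0.3·0.0877193 = 0.212489.
P(B | observation) = 0.0263158 / 0.212489 = 0.123846.

0.124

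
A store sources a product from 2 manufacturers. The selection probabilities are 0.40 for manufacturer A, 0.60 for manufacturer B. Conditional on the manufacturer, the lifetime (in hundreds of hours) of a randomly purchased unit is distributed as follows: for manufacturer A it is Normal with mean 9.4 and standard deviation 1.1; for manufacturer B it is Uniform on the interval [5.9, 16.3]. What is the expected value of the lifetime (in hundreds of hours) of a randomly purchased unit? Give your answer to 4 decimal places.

Component means — A: 9.4; B: 11.1.
E[X] = 0.4·9.4 + 0.6·11.1 = 10.42.

10.4200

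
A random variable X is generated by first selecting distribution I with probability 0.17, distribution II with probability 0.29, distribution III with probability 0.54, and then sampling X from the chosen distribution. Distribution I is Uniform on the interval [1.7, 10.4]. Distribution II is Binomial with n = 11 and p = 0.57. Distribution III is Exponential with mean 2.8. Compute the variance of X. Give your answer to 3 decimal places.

8.945

Per component, I: μ=6.05, E[X²]=42.91; II: μ=6.27, E[X²]=42.009; III: μ=2.8, E[X²]=15.68.
E[X] = 0.17·6.05 + 0.29·6.27 + 0.54·2.8 = 4.3588.
E[X²] = 0.17·42.91 + 0.29·42.009 + 0.54·15.68 = 27.9445.
Var(X) = E[X²] − (E[X])² = 27.9445 − 18.9991 = 8.94537.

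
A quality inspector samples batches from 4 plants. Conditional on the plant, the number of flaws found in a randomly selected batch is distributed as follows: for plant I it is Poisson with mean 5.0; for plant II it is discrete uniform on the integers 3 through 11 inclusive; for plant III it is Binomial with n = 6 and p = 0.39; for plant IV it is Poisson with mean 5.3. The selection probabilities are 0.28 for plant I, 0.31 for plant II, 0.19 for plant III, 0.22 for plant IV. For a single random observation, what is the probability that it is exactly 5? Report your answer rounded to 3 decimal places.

0.128

Conditional on each plant, P(X = 5): I: 0.175467; II: 0.111111; III: 0.0330221; IV: 0.173955.
By total probability, P(X = 5) = 0.28·0.175467 + 0.31·0.111111 + 0.19·0.0330221 + 0.22·0.173955 = 0.12812.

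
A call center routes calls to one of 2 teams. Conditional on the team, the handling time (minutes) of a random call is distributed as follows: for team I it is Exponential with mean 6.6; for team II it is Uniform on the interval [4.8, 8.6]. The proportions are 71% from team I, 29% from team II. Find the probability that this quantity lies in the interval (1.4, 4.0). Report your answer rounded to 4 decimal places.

0.1870

Conditional on each team, P(1.4 < X < 4.0): I: 0.263371; II: 0.
By total probability, P(1.4 < X < 4.0) = 0.71·0.263371 + 0.29·0 = 0.186993.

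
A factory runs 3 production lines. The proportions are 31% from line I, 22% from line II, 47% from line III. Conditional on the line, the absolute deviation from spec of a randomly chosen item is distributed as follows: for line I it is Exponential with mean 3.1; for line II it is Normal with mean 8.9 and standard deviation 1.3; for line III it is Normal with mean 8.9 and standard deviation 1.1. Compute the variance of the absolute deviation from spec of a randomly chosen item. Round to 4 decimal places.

Per component, I: μ=3.1, E[X²]=19.22; II: μ=8.9, E[X²]=80.9; III: μ=8.9, E[X²]=80.42.
E[X] = 0.31·3.1 + 0.22·8.9 + 0.47·8.9 = 7.102.
E[X²] = 0.31·19.22 + 0.22·80.9 + 0.47·80.42 = 61.5536.
Var(X) = E[X²] − (E[X])² = 61.5536 − 50.4384 = 11.1152.

11.1152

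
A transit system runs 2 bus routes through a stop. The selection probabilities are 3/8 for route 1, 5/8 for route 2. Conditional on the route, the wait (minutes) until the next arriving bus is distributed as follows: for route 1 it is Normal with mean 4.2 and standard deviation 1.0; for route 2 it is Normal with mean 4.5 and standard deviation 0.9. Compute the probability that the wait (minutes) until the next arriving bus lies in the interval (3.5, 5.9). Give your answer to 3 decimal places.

0.772

Conditional on each route, P(3.5 < X < 5.9): 1: 0.713471; 2: 0.806833.
By total probability, P(3.5 < X < 5.9) = 0.375·0.713471 + 0.625·0.806833 = 0.771822.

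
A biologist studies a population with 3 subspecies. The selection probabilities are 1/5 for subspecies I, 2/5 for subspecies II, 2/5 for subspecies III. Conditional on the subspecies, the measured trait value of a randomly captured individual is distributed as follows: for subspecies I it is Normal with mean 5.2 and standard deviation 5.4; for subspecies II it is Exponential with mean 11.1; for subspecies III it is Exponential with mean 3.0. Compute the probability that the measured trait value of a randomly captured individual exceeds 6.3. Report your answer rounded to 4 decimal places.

0.3596

Conditional on each subspecies, P(X > 6.3): I: 0.419293; II: 0.566903; III: 0.122456.
By total probability, P(X > 6.3) = 0.2·0.419293 + 0.4·0.566903 + 0.4·0.122456 = 0.359602.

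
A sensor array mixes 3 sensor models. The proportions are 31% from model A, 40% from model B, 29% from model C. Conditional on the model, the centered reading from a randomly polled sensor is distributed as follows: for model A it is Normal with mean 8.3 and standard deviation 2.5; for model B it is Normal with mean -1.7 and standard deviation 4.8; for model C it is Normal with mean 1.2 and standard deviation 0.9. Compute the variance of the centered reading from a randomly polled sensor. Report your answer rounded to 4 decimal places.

29.2958

Per component, A: μ=8.3, E[X²]=75.14; B: μ=-1.7, E[X²]=25.93; C: μ=1.2, E[X²]=2.25.
E[X] = 0.31·8.3 + 0.4·-1.7 + 0.29·1.2 = 2.241.
E[X²] = 0.31·75.14 + 0.4·25.93 + 0.29·2.25 = 34.3179.
Var(X) = E[X²] − (E[X])² = 34.3179 − 5.02208 = 29.2958.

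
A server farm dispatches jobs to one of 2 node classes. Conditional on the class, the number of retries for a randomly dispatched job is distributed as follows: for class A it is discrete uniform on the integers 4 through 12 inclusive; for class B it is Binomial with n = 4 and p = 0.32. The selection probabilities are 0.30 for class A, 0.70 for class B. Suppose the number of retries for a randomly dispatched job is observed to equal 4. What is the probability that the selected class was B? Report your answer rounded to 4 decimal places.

Likelihoods P(X=4 | ·): A: 0.111111; B: 0.0104858.
Posterior ∝ prior × likelihood. Numerator for B: 0.7·0.0104858 = 0.00734003.
Normalizing constant: 0.3·0.111111 + 0.7·0.0104858 = 0.0406734.
P(B | observation) = 0.00734003 / 0.0406734 = 0.180463.

0.1805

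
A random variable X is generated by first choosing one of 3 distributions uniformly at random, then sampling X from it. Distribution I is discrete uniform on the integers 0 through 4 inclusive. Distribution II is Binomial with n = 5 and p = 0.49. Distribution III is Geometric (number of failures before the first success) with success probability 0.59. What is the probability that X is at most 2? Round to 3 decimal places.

Conditional on each component, P(X ≤ 2): I: 0.6; II: 0.518745; III: 0.931079.
By total probability, P(X ≤ 2) = 0.333333·0.6 + 0.333333·0.518745 + 0.333333·0.931079 = 0.683275.

0.683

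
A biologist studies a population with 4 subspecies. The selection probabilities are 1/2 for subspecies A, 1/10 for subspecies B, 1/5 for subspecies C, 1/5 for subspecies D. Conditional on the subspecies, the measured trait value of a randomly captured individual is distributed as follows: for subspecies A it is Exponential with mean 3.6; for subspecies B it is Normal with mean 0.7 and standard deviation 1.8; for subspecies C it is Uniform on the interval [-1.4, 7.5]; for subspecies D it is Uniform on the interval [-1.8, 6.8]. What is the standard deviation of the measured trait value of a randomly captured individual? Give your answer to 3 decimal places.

3.181

Per component, A: μ=3.6, E[X²]=25.92; B: μ=0.7, E[X²]=3.73; C: μ=3.05, E[X²]=15.9033; D: μ=2.5, E[X²]=12.4133.
E[X] = 0.5·3.6 + 0.1·0.7 + 0.2·3.05 + 0.2·2.5 = 2.98.
E[X²] = 0.5·25.92 + 0.1·3.73 + 0.2·15.9033 + 0.2·12.4133 = 18.9963.
Var(X) = E[X²] − (E[X])² = 18.9963 − 8.8804 = 10.1159.
SD(X) = √10.1159 = 3.18056.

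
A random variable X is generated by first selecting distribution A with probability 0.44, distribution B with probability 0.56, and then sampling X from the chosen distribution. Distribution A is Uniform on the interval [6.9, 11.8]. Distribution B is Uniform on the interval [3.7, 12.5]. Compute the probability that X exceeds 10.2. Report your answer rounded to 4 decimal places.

Conditional on each component, P(X > 10.2): A: 0.326531; B: 0.261364.
By total probability, P(X > 10.2) = 0.44·0.326531 + 0.56·0.261364 = 0.290037.

0.2900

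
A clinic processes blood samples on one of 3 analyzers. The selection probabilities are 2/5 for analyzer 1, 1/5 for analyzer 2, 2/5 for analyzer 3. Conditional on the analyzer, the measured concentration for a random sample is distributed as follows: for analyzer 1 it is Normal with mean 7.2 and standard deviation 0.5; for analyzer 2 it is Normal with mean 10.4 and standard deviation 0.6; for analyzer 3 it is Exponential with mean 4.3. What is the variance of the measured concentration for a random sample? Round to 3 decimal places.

12.710

Per component, 1: μ=7.2, E[X²]=52.09; 2: μ=10.4, E[X²]=108.52; 3: μ=4.3, E[X²]=36.98.
E[X] = 0.4·7.2 + 0.2·10.4 + 0.4·4.3 = 6.68.
E[X²] = 0.4·52.09 + 0.2·108.52 + 0.4·36.98 = 57.332.
Var(X) = E[X²] − (E[X])² = 57.332 − 44.6224 = 12.7096.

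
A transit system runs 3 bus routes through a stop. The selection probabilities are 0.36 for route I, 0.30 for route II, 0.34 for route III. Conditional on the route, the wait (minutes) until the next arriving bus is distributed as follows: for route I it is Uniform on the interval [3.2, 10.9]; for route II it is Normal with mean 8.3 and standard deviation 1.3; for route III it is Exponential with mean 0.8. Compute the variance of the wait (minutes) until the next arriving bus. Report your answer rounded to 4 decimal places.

Per component, I: μ=7.05, E[X²]=54.6433; II: μ=8.3, E[X²]=70.58; III: μ=0.8, E[X²]=1.28.
E[X] = 0.36·7.05 + 0.3·8.3 + 0.34·0.8 = 5.3.
E[X²] = 0.36·54.6433 + 0.3·70.58 + 0.34·1.28 = 41.2808.
Var(X) = E[X²] − (E[X])² = 41.2808 − 28.09 = 13.1908.

13.1908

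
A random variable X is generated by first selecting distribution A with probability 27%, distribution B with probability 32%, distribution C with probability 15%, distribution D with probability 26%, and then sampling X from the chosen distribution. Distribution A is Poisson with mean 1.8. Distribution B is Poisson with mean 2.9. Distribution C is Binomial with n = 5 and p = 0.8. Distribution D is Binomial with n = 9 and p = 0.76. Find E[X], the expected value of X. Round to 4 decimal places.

Component means — A: 1.8; B: 2.9; C: 4; D: 6.84.
E[X] = 0.27·1.8 + 0.32·2.9 + 0.15·4 + 0.26·6.84 = 3.7924.

3.7924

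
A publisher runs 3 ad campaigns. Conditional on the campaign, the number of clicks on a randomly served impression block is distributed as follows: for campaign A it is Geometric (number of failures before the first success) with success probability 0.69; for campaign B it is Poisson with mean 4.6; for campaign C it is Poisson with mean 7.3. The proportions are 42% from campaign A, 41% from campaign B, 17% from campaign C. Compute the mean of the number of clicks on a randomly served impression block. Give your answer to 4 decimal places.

Component means — A: 0.449275; B: 4.6; C: 7.3.
E[X] = 0.42·0.449275 + 0.41·4.6 + 0.17·7.3 = 3.3157.

3.3157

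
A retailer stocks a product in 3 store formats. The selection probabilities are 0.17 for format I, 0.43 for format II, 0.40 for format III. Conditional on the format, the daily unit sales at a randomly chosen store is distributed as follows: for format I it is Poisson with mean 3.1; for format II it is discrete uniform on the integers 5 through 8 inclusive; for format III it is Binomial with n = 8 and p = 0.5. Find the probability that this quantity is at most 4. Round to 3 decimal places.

0.390

Conditional on each format, P(X ≤ 4): I: 0.798189; II: 0; III: 0.636719.
By total probability, P(X ≤ 4) = 0.17·0.798189 + 0.43·0 + 0.4·0.636719 = 0.39038.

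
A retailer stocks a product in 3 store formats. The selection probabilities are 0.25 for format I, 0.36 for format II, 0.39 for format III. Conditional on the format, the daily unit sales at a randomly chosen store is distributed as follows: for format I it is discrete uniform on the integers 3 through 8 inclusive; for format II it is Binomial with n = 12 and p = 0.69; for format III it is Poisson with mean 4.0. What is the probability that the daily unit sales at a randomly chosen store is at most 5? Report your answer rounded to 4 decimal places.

0.4477

Conditional on each format, P(X ≤ 5): I: 0.5; II: 0.0458401; III: 0.78513.
By total probability, P(X ≤ 5) = 0.25·0.5 + 0.36·0.0458401 + 0.39·0.78513 = 0.447703.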